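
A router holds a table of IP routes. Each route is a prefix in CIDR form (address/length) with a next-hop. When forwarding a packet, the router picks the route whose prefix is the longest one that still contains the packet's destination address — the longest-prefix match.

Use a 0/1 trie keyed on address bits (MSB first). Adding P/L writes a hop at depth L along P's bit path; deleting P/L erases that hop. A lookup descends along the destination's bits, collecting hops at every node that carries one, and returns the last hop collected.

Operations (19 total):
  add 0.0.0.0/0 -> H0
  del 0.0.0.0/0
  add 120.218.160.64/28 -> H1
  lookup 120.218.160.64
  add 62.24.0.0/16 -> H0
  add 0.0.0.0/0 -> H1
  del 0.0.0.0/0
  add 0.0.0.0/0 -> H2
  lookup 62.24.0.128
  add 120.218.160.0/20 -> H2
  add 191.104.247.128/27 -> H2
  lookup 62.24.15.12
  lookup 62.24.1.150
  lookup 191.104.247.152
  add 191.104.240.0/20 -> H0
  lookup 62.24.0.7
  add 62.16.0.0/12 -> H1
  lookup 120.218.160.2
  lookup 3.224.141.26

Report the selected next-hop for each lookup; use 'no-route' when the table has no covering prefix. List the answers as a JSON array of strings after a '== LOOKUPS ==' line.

Apply in order:
  + 0.0.0.0/0 (H0) depth=0
  - 0.0.0.0/0 clear@0
  + 120.218.160.64/28 (H1) depth=28
  Q 120.218.160.64: descend 0111100011011010101000000100 ; hops seen [H1] ; pick H1
  + 62.24.0.0/16 (H0) depth=16
  + 0.0.0.0/0 (H1) depth=0
  - 0.0.0.0/0 clear@0
  + 0.0.0.0/0 (H2) depth=0
  Q 62.24.0.128: descend 0011111000011000 ; hops seen [H2,H0] ; pick H0
  + 120.218.160.0/20 (H2) depth=20
  + 191.104.247.128/27 (H2) depth=27
  Q 62.24.15.12: descend 0011111000011000 ; hops seen [H2,H0] ; pick H0
  Q 62.24.1.150: descend 0011111000011000 ; hops seen [H2,H0] ; pick H0
  Q 191.104.247.152: descend 101111110110100011110111100 ; hops seen [H2,H2] ; pick H2
  + 191.104.240.0/20 (H0) depth=20
  Q 62.24.0.7: descend 0011111000011000 ; hops seen [H2,H0] ; pick H0
  + 62.16.0.0/12 (H1) depth=12
  Q 120.218.160.2: descend 0111100011011010101000000 ; hops seen [H2,H2] ; pick H2
  Q 3.224.141.26: descend 00 ; hops seen [H2] ; pick H2

== LOOKUPS ==
["H1","H0","H0","H0","H2","H0","H2","H2"]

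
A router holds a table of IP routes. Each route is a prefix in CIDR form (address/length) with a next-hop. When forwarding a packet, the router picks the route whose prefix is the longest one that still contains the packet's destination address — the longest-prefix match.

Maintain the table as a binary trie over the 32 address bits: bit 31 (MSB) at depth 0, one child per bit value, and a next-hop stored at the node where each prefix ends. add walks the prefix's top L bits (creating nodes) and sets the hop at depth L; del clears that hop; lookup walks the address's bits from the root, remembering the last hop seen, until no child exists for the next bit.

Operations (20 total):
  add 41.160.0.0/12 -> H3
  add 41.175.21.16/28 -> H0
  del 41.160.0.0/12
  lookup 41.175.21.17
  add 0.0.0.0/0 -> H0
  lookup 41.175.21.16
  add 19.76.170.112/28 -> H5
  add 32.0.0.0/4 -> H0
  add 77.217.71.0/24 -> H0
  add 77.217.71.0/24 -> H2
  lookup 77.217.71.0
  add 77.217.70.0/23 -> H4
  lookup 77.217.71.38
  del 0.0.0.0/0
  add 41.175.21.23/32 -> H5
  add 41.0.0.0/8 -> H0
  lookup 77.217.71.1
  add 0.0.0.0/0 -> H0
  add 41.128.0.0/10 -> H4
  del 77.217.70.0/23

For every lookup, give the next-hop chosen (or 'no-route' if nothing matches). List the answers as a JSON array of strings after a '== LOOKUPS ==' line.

Apply in order:
  + 41.160.0.0/12 (H3) depth=12
  + 41.175.21.16/28 (H0) depth=28
  - 41.160.0.0/12 clear@12
  ? 41.175.21.17  path d0:-→d1:-→d2:-→d3:-→d4:-→d5:-→d6:-→d7:-→d8:-→d9:-→d10:-→d11:-→d12:-→d13:-→d14:-→d15:-→d16:-→d17:-→d18:-→d19:-→d20:-→d21:-→d22:-→d23:-→d24:-→d25:-→d26:-→d27:-→d28:H0  best=H0
  + 0.0.0.0/0 (H0) depth=0
  ? 41.175.21.16  path d0:H0→d1:-→d2:-→d3:-→d4:-→d5:-→d6:-→d7:-→d8:-→d9:-→d10:-→d11:-→d12:-→d13:-→d14:-→d15:-→d16:-→d17:-→d18:-→d19:-→d20:-→d21:-→d22:-→d23:-→d24:-→d25:-→d26:-→d27:-→d28:H0  best=H0
  + 19.76.170.112/28 (H5) depth=28
  + 32.0.0.0/4 (H0) depth=4
  + 77.217.71.0/24 (H0) depth=24
  + 77.217.71.0/24 (H2) depth=24
  ? 77.217.71.0  path d0:H0→d1:-→d2:-→d3:-→d4:-→d5:-→d6:-→d7:-→d8:-→d9:-→d10:-→d11:-→d12:-→d13:-→d14:-→d15:-→d16:-→d17:-→d18:-→d19:-→d20:-→d21:-→d22:-→d23:-→d24:H2  best=H2
  + 77.217.70.0/23 (H4) depth=23
  ? 77.217.71.38  path d0:H0→d1:-→d2:-→d3:-→d4:-→d5:-→d6:-→d7:-→d8:-→d9:-→d10:-→d11:-→d12:-→d13:-→d14:-→d15:-→d16:-→d17:-→d18:-→d19:-→d20:-→d21:-→d22:-→d23:H4→d24:H2  best=H2
  - 0.0.0.0/0 clear@0
  + 41.175.21.23/32 (H5) depth=32
  + 41.0.0.0/8 (H0) depth=8
  ? 77.217.71.1  path d0:-→d1:-→d2:-→d3:-→d4:-→d5:-→d6:-→d7:-→d8:-→d9:-→d10:-→d11:-→d12:-→d13:-→d14:-→d15:-→d16:-→d17:-→d18:-→d19:-→d20:-→d21:-→d22:-→d23:H4→d24:H2  best=H2
  + 0.0.0.0/0 (H0) depth=0
  + 41.128.0.0/10 (H4) depth=10
  - 77.217.70.0/23 clear@23

== LOOKUPS ==
["H0","H0","H2","H2","H2"]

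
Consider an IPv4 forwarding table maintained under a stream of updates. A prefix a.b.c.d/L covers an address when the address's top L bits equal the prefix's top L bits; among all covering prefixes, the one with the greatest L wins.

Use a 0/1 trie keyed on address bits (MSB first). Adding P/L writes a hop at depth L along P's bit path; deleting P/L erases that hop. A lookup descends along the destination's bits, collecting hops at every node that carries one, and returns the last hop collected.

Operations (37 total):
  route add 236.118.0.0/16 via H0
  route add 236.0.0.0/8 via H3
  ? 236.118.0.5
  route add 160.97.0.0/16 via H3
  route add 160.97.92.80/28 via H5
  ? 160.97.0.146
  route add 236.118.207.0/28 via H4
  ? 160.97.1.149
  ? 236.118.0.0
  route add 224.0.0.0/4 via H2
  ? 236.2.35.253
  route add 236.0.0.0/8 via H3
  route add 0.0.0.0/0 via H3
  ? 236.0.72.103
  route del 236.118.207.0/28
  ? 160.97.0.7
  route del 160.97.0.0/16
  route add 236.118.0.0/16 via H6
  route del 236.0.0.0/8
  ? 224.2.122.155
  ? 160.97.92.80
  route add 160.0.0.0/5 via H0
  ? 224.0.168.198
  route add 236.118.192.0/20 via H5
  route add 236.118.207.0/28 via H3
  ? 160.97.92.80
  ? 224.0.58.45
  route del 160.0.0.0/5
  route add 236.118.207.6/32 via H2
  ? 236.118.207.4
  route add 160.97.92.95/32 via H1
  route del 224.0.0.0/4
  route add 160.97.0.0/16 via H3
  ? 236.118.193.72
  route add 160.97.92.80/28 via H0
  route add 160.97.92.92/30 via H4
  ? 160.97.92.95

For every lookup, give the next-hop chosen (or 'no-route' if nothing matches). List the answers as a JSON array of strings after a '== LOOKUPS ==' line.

Apply in order:
  add 236.118.0.0/16 -> H0 at depth 16
  add 236.0.0.0/8 -> H3 at depth 8
  lookup 236.118.0.5: bits 1110110001110110 walk d0:-→d1:-→d2:-→d3:-→d4:-→d5:-→d6:-→d7:-→d8:H3→d9:-→d10:-→d11:-→d12:-→d13:-→d14:-→d15:-→d16:H0 -> H0
  add 160.97.0.0/16 -> H3 at depth 16
  add 160.97.92.80/28 -> H5 at depth 28
  lookup 160.97.0.146: bits 10100000011000010 walk d0:-→d1:-→d2:-→d3:-→d4:-→d5:-→d6:-→d7:-→d8:-→d9:-→d10:-→d11:-→d12:-→d13:-→d14:-→d15:-→d16:H3→d17:- -> H3
  add 236.118.207.0/28 -> H4 at depth 28
  lookup 160.97.1.149: bits 10100000011000010 walk d0:-→d1:-→d2:-→d3:-→d4:-→d5:-→d6:-→d7:-→d8:-→d9:-→d10:-→d11:-→d12:-→d13:-→d14:-→d15:-→d16:H3→d17:- -> H3
  lookup 236.118.0.0: bits 1110110001110110 walk d0:-→d1:-→d2:-→d3:-→d4:-→d5:-→d6:-→d7:-→d8:H3→d9:-→d10:-→d11:-→d12:-→d13:-→d14:-→d15:-→d16:H0 -> H0
  add 224.0.0.0/4 -> H2 at depth 4
  lookup 236.2.35.253: bits 111011000 walk d0:-→d1:-→d2:-→d3:-→d4:H2→d5:-→d6:-→d7:-→d8:H3→d9:- -> H3
  add 236.0.0.0/8 -> H3 at depth 8
  add 0.0.0.0/0 -> H3 at depth 0
  lookup 236.0.72.103: bits 111011000 walk d0:H3→d1:-→d2:-→d3:-→d4:H2→d5:-→d6:-→d7:-→d8:H3→d9:- -> H3
  del 236.118.207.0/28 (clear depth 28)
  lookup 160.97.0.7: bits 10100000011000010 walk d0:H3→d1:-→d2:-→d3:-→d4:-→d5:-→d6:-→d7:-→d8:-→d9:-→d10:-→d11:-→d12:-→d13:-→d14:-→d15:-→d16:H3→d17:- -> H3
  del 160.97.0.0/16 (clear depth 16)
  add 236.118.0.0/16 -> H6 at depth 16
  del 236.0.0.0/8 (clear depth 8)
  lookup 224.2.122.155: bits 1110 walk d0:H3→d1:-→d2:-→d3:-→d4:H2 -> H2
  lookup 160.97.92.80: bits 1010000001100001010111000101 walk d0:H3→d1:-→d2:-→d3:-→d4:-→d5:-→d6:-→d7:-→d8:-→d9:-→d10:-→d11:-→d12:-→d13:-→d14:-→d15:-→d16:-→d17:-→d18:-→d19:-→d20:-→d21:-→d22:-→d23:-→d24:-→d25:-→d26:-→d27:-→d28:H5 -> H5
  add 160.0.0.0/5 -> H0 at depth 5
  lookup 224.0.168.198: bits 1110 walk d0:H3→d1:-→d2:-→d3:-→d4:H2 -> H2
  add 236.118.192.0/20 -> H5 at depth 20
  add 236.118.207.0/28 -> H3 at depth 28
  lookup 160.97.92.80: bits 1010000001100001010111000101 walk d0:H3→d1:-→d2:-→d3:-→d4:-→d5:H0→d6:-→d7:-→d8:-→d9:-→d10:-→d11:-→d12:-→d13:-→d14:-→d15:-→d16:-→d17:-→d18:-→d19:-→d20:-→d21:-→d22:-→d23:-→d24:-→d25:-→d26:-→d27:-→d28:H5 -> H5
  lookup 224.0.58.45: bits 1110 walk d0:H3→d1:-→d2:-→d3:-→d4:H2 -> H2
  del 160.0.0.0/5 (clear depth 5)
  add 236.118.207.6/32 -> H2 at depth 32
  lookup 236.118.207.4: bits 111011000111011011001111000001 walk d0:H3→d1:-→d2:-→d3:-→d4:H2→d5:-→d6:-→d7:-→d8:-→d9:-→d10:-→d11:-→d12:-→d13:-→d14:-→d15:-→d16:H6→d17:-→d18:-→d19:-→d20:H5→d21:-→d22:-→d23:-→d24:-→d25:-→d26:-→d27:-→d28:H3→d29:-→d30:- -> H3
  add 160.97.92.95/32 -> H1 at depth 32
  del 224.0.0.0/4 (clear depth 4)
  add 160.97.0.0/16 -> H3 at depth 16
  lookup 236.118.193.72: bits 11101100011101101100 walk d0:H3→d1:-→d2:-→d3:-→d4:-→d5:-→d6:-→d7:-→d8:-→d9:-→d10:-→d11:-→d12:-→d13:-→d14:-→d15:-→d16:H6→d17:-→d18:-→d19:-→d20:H5 -> H5
  add 160.97.92.80/28 -> H0 at depth 28
  add 160.97.92.92/30 -> H4 at depth 30
  lookup 160.97.92.95: bits 10100000011000010101110001011111 walk d0:H3→d1:-→d2:-→d3:-→d4:-→d5:-→d6:-→d7:-→d8:-→d9:-→d10:-→d11:-→d12:-→d13:-→d14:-→d15:-→d16:H3→d17:-→d18:-→d19:-→d20:-→d21:-→d22:-→d23:-→d24:-→d25:-→d26:-→d27:-→d28:H0→d29:-→d30:H4→d31:-→d32:H1 -> H1

== LOOKUPS ==
["H0","H3","H3","H0","H3","H3","H3","H2","H5","H2","H5","H2","H3","H5","H1"]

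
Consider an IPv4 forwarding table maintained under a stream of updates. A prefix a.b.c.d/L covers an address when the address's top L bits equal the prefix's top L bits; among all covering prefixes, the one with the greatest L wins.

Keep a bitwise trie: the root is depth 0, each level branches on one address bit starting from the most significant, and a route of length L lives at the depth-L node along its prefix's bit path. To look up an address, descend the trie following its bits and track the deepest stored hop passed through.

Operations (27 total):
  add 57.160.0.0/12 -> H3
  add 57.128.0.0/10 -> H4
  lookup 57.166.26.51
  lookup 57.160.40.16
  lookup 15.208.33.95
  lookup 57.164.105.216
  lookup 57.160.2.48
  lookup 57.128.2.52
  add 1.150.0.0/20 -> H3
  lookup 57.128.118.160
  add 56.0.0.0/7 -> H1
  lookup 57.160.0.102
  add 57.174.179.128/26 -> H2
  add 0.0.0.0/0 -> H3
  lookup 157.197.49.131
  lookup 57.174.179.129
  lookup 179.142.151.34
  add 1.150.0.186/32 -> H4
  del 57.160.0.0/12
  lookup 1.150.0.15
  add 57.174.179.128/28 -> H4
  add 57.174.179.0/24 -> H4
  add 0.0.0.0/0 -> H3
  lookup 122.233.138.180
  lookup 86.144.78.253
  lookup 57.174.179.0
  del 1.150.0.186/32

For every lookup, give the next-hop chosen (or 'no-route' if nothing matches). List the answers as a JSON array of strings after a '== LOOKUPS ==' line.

Process each operation:
  + 57.160.0.0/12 (H3) depth=12
  + 57.128.0.0/10 (H4) depth=10
  ? 57.166.26.51  path d0:-→d1:-→d2:-→d3:-→d4:-→d5:-→d6:-→d7:-→d8:-→d9:-→d10:H4→d11:-→d12:H3  best=H3
  ? 57.160.40.16  path d0:-→d1:-→d2:-→d3:-→d4:-→d5:-→d6:-→d7:-→d8:-→d9:-→d10:H4→d11:-→d12:H3  best=H3
  ? 15.208.33.95  path d0:-→d1:-→d2:-  best=no-route
  ? 57.164.105.216  path d0:-→d1:-→d2:-→d3:-→d4:-→d5:-→d6:-→d7:-→d8:-→d9:-→d10:H4→d11:-→d12:H3  best=H3
  ? 57.160.2.48  path d0:-→d1:-→d2:-→d3:-→d4:-→d5:-→d6:-→d7:-→d8:-→d9:-→d10:H4→d11:-→d12:H3  best=H3
  ? 57.128.2.52  path d0:-→d1:-→d2:-→d3:-→d4:-→d5:-→d6:-→d7:-→d8:-→d9:-→d10:H4  best=H4
  + 1.150.0.0/20 (H3) depth=20
  ? 57.128.118.160  path d0:-→d1:-→d2:-→d3:-→d4:-→d5:-→d6:-→d7:-→d8:-→d9:-→d10:H4  best=H4
  + 56.0.0.0/7 (H1) depth=7
  ? 57.160.0.102  path d0:-→d1:-→d2:-→d3:-→d4:-→d5:-→d6:-→d7:H1→d8:-→d9:-→d10:H4→d11:-→d12:H3  best=H3
  + 57.174.179.128/26 (H2) depth=26
  + 0.0.0.0/0 (H3) depth=0
  ? 157.197.49.131  path d0:H3  best=H3
  ? 57.174.179.129  path d0:H3→d1:-→d2:-→d3:-→d4:-→d5:-→d6:-→d7:H1→d8:-→d9:-→d10:H4→d11:-→d12:H3→d13:-→d14:-→d15:-→d16:-→d17:-→d18:-→d19:-→d20:-→d21:-→d22:-→d23:-→d24:-→d25:-→d26:H2  best=H2
  ? 179.142.151.34  path d0:H3  best=H3
  + 1.150.0.186/32 (H4) depth=32
  - 57.160.0.0/12 clear@12
  ? 1.150.0.15  path d0:H3→d1:-→d2:-→d3:-→d4:-→d5:-→d6:-→d7:-→d8:-→d9:-→d10:-→d11:-→d12:-→d13:-→d14:-→d15:-→d16:-→d17:-→d18:-→d19:-→d20:H3→d21:-→d22:-→d23:-→d24:-  best=H3
  + 57.174.179.128/28 (H4) depth=28
  + 57.174.179.0/24 (H4) depth=24
  + 0.0.0.0/0 (H3) depth=0
  ? 122.233.138.180  path d0:H3→d1:-  best=H3
  ? 86.144.78.253  path d0:H3→d1:-  best=H3
  ? 57.174.179.0  path d0:H3→d1:-→d2:-→d3:-→d4:-→d5:-→d6:-→d7:H1→d8:-→d9:-→d10:H4→d11:-→d12:-→d13:-→d14:-→d15:-→d16:-→d17:-→d18:-→d19:-→d20:-→d21:-→d22:-→d23:-→d24:H4  best=H4
  - 1.150.0.186/32 clear@32

== LOOKUPS ==
["H3","H3","no-route","H3","H3","H4","H4","H3","H3","H2","H3","H3","H3","H3","H4"]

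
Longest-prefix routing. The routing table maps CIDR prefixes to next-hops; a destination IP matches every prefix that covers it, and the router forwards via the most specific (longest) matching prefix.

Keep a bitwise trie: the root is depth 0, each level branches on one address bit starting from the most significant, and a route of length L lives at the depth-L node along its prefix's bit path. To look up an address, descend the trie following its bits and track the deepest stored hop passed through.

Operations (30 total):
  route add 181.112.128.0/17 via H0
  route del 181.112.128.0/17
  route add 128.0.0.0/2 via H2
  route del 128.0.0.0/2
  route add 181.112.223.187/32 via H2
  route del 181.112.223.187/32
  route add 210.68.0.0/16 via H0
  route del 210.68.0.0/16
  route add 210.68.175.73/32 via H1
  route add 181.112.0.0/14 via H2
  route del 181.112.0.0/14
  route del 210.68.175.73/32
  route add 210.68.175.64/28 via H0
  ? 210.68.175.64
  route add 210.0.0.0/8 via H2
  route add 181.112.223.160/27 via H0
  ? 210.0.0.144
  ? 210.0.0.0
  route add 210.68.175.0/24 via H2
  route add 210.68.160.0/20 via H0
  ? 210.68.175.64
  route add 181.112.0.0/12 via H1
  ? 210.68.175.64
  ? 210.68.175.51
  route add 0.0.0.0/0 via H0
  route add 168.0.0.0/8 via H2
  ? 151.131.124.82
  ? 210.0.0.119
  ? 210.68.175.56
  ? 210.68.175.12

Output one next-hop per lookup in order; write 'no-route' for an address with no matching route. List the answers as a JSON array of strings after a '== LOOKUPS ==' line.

Trace:
  + 181.112.128.0/17 (H0) depth=17
  - 181.112.128.0/17 clear@17
  + 128.0.0.0/2 (H2) depth=2
  - 128.0.0.0/2 clear@2
  + 181.112.223.187/32 (H2) depth=32
  - 181.112.223.187/32 clear@32
  + 210.68.0.0/16 (H0) depth=16
  - 210.68.0.0/16 clear@16
  + 210.68.175.73/32 (H1) depth=32
  + 181.112.0.0/14 (H2) depth=14
  - 181.112.0.0/14 clear@14
  - 210.68.175.73/32 clear@32
  + 210.68.175.64/28 (H0) depth=28
  ? 210.68.175.64  path d0:-→d1:-→d2:-→d3:-→d4:-→d5:-→d6:-→d7:-→d8:-→d9:-→d10:-→d11:-→d12:-→d13:-→d14:-→d15:-→d16:-→d17:-→d18:-→d19:-→d20:-→d21:-→d22:-→d23:-→d24:-→d25:-→d26:-→d27:-→d28:H0  best=H0
  + 210.0.0.0/8 (H2) depth=8
  + 181.112.223.160/27 (H0) depth=27
  ? 210.0.0.144  path d0:-→d1:-→d2:-→d3:-→d4:-→d5:-→d6:-→d7:-→d8:H2→d9:-  best=H2
  ? 210.0.0.0  path d0:-→d1:-→d2:-→d3:-→d4:-→d5:-→d6:-→d7:-→d8:H2→d9:-  best=H2
  + 210.68.175.0/24 (H2) depth=24
  + 210.68.160.0/20 (H0) depth=20
  ? 210.68.175.64  path d0:-→d1:-→d2:-→d3:-→d4:-→d5:-→d6:-→d7:-→d8:H2→d9:-→d10:-→d11:-→d12:-→d13:-→d14:-→d15:-→d16:-→d17:-→d18:-→d19:-→d20:H0→d21:-→d22:-→d23:-→d24:H2→d25:-→d26:-→d27:-→d28:H0  best=H0
  + 181.112.0.0/12 (H1) depth=12
  ? 210.68.175.64  path d0:-→d1:-→d2:-→d3:-→d4:-→d5:-→d6:-→d7:-→d8:H2→d9:-→d10:-→d11:-→d12:-→d13:-→d14:-→d15:-→d16:-→d17:-→d18:-→d19:-→d20:H0→d21:-→d22:-→d23:-→d24:H2→d25:-→d26:-→d27:-→d28:H0  best=H0
  ? 210.68.175.51  path d0:-→d1:-→d2:-→d3:-→d4:-→d5:-→d6:-→d7:-→d8:H2→d9:-→d10:-→d11:-→d12:-→d13:-→d14:-→d15:-→d16:-→d17:-→d18:-→d19:-→d20:H0→d21:-→d22:-→d23:-→d24:H2→d25:-  best=H2
  + 0.0.0.0/0 (H0) depth=0
  + 168.0.0.0/8 (H2) depth=8
  ? 151.131.124.82  path d0:H0→d1:-→d2:-  best=H0
  ? 210.0.0.119  path d0:H0→d1:-→d2:-→d3:-→d4:-→d5:-→d6:-→d7:-→d8:H2→d9:-  best=H2
  ? 210.68.175.56  path d0:H0→d1:-→d2:-→d3:-→d4:-→d5:-→d6:-→d7:-→d8:H2→d9:-→d10:-→d11:-→d12:-→d13:-→d14:-→d15:-→d16:-→d17:-→d18:-→d19:-→d20:H0→d21:-→d22:-→d23:-→d24:H2→d25:-  best=H2
  ? 210.68.175.12  path d0:H0→d1:-→d2:-→d3:-→d4:-→d5:-→d6:-→d7:-→d8:H2→d9:-→d10:-→d11:-→d12:-→d13:-→d14:-→d15:-→d16:-→d17:-→d18:-→d19:-→d20:H0→d21:-→d22:-→d23:-→d24:H2→d25:-  best=H2

== LOOKUPS ==
["H0","H2","H2","H0","H0","H2","H0","H2","H2","H2"]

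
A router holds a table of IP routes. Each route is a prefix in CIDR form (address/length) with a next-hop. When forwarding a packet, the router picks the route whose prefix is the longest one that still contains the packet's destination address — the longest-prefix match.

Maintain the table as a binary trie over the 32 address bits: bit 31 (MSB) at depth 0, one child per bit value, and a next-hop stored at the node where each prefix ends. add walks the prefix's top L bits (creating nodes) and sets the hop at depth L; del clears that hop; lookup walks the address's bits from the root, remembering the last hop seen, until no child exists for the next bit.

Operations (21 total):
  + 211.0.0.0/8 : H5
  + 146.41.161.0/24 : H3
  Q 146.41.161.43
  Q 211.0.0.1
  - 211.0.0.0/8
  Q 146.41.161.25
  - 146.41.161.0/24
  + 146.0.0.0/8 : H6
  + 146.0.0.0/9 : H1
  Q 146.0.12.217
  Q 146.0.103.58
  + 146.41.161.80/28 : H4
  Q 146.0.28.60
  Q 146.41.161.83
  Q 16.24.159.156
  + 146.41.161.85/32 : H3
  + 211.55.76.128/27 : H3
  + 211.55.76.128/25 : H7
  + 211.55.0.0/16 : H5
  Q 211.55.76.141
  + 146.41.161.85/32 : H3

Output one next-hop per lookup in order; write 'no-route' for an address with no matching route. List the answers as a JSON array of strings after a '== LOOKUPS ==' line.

Trace:
  + 211.0.0.0/8 (H5) depth=8
  + 146.41.161.0/24 (H3) depth=24
  ? 146.41.161.43  path d0:-→d1:-→d2:-→d3:-→d4:-→d5:-→d6:-→d7:-→d8:-→d9:-→d10:-→d11:-→d12:-→d13:-→d14:-→d15:-→d16:-→d17:-→d18:-→d19:-→d20:-→d21:-→d22:-→d23:-→d24:H3  best=H3
  ? 211.0.0.1  path d0:-→d1:-→d2:-→d3:-→d4:-→d5:-→d6:-→d7:-→d8:H5  best=H5
  del 211.0.0.0/8 (clear depth 8)
  ? 146.41.161.25  path d0:-→d1:-→d2:-→d3:-→d4:-→d5:-→d6:-→d7:-→d8:-→d9:-→d10:-→d11:-→d12:-→d13:-→d14:-→d15:-→d16:-→d17:-→d18:-→d19:-→d20:-→d21:-→d22:-→d23:-→d24:H3  best=H3
  del 146.41.161.0/24 (clear depth 24)
  + 146.0.0.0/8 (H6) depth=8
  + 146.0.0.0/9 (H1) depth=9
  ? 146.0.12.217  path d0:-→d1:-→d2:-→d3:-→d4:-→d5:-→d6:-→d7:-→d8:H6→d9:H1→d10:-  best=H1
  ? 146.0.103.58  path d0:-→d1:-→d2:-→d3:-→d4:-→d5:-→d6:-→d7:-→d8:H6→d9:H1→d10:-  best=H1
  + 146.41.161.80/28 (H4) depth=28
  ? 146.0.28.60  path d0:-→d1:-→d2:-→d3:-→d4:-→d5:-→d6:-→d7:-→d8:H6→d9:H1→d10:-  best=H1
  ? 146.41.161.83  path d0:-→d1:-→d2:-→d3:-→d4:-→d5:-→d6:-→d7:-→d8:H6→d9:H1→d10:-→d11:-→d12:-→d13:-→d14:-→d15:-→d16:-→d17:-→d18:-→d19:-→d20:-→d21:-→d22:-→d23:-→d24:-→d25:-→d26:-→d27:-→d28:H4  best=H4
  ? 16.24.159.156  path d0:-  best=no-route
  + 146.41.161.85/32 (H3) depth=32
  + 211.55.76.128/27 (H3) depth=27
  + 211.55.76.128/25 (H7) depth=25
  + 211.55.0.0/16 (H5) depth=16
  ? 211.55.76.141  path d0:-→d1:-→d2:-→d3:-→d4:-→d5:-→d6:-→d7:-→d8:-→d9:-→d10:-→d11:-→d12:-→d13:-→d14:-→d15:-→d16:H5→d17:-→d18:-→d19:-→d20:-→d21:-→d22:-→d23:-→d24:-→d25:H7→d26:-→d27:H3  best=H3
  + 146.41.161.85/32 (H3) depth=32

== LOOKUPS ==
["H3","H5","H3","H1","H1","H1","H4","no-route","H3"]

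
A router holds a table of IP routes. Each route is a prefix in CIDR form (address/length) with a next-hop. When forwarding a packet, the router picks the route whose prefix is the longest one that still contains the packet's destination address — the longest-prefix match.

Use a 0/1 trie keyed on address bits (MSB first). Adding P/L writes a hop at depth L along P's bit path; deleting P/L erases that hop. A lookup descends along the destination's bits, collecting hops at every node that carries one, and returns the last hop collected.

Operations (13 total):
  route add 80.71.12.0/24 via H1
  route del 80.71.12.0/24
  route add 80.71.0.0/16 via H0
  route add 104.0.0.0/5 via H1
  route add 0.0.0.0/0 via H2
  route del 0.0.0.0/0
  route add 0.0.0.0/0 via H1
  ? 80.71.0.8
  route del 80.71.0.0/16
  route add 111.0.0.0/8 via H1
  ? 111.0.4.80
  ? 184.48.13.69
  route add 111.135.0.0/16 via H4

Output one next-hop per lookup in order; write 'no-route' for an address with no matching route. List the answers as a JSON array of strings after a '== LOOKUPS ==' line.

Process each operation:
  + 80.71.12.0/24 (H1) depth=24
  del 80.71.12.0/24 (clear depth 24)
  + 80.71.0.0/16 (H0) depth=16
  + 104.0.0.0/5 (H1) depth=5
  + 0.0.0.0/0 (H2) depth=0
  del 0.0.0.0/0 (clear depth 0)
  + 0.0.0.0/0 (H1) depth=0
  lookup 80.71.0.8: bits 01010000010001110000 walk d0:H1→d1:-→d2:-→d3:-→d4:-→d5:-→d6:-→d7:-→d8:-→d9:-→d10:-→d11:-→d12:-→d13:-→d14:-→d15:-→d16:H0→d17:-→d18:-→d19:-→d20:- -> H0
  del 80.71.0.0/16 (clear depth 16)
  + 111.0.0.0/8 (H1) depth=8
  lookup 111.0.4.80: bits 01101111 walk d0:H1→d1:-→d2:-→d3:-→d4:-→d5:H1→d6:-→d7:-→d8:H1 -> H1
  lookup 184.48.13.69: bits ε walk d0:H1 -> H1
  + 111.135.0.0/16 (H4) depth=16

== LOOKUPS ==
["H0","H1","H1"]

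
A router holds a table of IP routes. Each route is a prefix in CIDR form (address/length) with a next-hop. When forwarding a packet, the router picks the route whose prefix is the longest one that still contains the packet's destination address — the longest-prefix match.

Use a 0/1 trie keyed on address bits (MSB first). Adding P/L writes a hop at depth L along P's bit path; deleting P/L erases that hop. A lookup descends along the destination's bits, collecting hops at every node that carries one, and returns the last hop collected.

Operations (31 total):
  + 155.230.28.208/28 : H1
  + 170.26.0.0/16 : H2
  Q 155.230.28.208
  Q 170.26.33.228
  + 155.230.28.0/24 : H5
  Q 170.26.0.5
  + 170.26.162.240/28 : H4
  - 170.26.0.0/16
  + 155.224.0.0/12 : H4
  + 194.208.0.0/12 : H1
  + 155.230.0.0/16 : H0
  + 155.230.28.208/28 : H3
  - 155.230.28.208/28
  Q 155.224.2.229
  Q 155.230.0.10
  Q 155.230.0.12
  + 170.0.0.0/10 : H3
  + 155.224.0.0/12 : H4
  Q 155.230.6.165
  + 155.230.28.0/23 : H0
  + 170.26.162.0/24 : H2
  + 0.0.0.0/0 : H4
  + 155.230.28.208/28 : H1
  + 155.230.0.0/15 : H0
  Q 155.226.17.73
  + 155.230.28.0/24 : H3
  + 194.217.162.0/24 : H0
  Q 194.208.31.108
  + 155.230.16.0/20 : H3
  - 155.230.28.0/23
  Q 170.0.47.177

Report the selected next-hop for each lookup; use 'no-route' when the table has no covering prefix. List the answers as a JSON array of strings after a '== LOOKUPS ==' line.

Process each operation:
  add 155.230.28.208/28 -> H1 at depth 28
  add 170.26.0.0/16 -> H2 at depth 16
  Q 155.230.28.208: descend 1001101111100110000111001101 ; hops seen [H1] ; pick H1
  Q 170.26.33.228: descend 1010101000011010 ; hops seen [H2] ; pick H2
  add 155.230.28.0/24 -> H5 at depth 24
  Q 170.26.0.5: descend 1010101000011010 ; hops seen [H2] ; pick H2
  add 170.26.162.240/28 -> H4 at depth 28
  - 170.26.0.0/16 clear@16
  add 155.224.0.0/12 -> H4 at depth 12
  add 194.208.0.0/12 -> H1 at depth 12
  add 155.230.0.0/16 -> H0 at depth 16
  add 155.230.28.208/28 -> H3 at depth 28
  - 155.230.28.208/28 clear@28
  Q 155.224.2.229: descend 1001101111100 ; hops seen [H4] ; pick H4
  Q 155.230.0.10: descend 1001101111100110000 ; hops seen [H4,H0] ; pick H0
  Q 155.230.0.12: descend 1001101111100110000 ; hops seen [H4,H0] ; pick H0
  add 170.0.0.0/10 -> H3 at depth 10
  add 155.224.0.0/12 -> H4 at depth 12
  Q 155.230.6.165: descend 1001101111100110000 ; hops seen [H4,H0] ; pick H0
  add 155.230.28.0/23 -> H0 at depth 23
  add 170.26.162.0/24 -> H2 at depth 24
  add 0.0.0.0/0 -> H4 at depth 0
  add 155.230.28.208/28 -> H1 at depth 28
  add 155.230.0.0/15 -> H0 at depth 15
  Q 155.226.17.73: descend 1001101111100 ; hops seen [H4,H4] ; pick H4
  add 155.230.28.0/24 -> H3 at depth 24
  add 194.217.162.0/24 -> H0 at depth 24
  Q 194.208.31.108: descend 110000101101 ; hops seen [H4,H1] ; pick H1
  add 155.230.16.0/20 -> H3 at depth 20
  - 155.230.28.0/23 clear@23
  Q 170.0.47.177: descend 10101010000 ; hops seen [H4,H3] ; pick H3

== LOOKUPS ==
["H1","H2","H2","H4","H0","H0","H0","H4","H1","H3"]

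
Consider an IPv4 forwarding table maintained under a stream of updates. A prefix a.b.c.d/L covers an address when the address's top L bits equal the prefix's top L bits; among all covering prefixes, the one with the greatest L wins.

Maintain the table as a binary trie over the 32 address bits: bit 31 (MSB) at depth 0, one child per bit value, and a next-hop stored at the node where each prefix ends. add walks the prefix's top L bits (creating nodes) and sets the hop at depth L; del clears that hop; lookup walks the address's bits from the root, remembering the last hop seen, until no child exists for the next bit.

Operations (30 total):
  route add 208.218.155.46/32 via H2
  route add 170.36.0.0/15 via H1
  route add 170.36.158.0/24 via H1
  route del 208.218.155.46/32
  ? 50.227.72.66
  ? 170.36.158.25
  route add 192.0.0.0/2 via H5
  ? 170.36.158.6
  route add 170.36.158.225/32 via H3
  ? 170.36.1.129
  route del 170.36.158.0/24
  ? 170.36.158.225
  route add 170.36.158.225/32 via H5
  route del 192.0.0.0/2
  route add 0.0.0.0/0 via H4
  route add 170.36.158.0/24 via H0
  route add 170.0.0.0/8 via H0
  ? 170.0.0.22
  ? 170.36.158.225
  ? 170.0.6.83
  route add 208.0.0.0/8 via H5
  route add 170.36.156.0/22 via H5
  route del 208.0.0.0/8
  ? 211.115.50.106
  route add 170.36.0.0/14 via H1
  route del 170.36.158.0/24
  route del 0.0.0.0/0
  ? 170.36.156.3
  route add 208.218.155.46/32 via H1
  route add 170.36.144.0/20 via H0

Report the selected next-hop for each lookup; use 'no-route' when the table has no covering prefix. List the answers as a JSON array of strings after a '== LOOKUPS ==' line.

Apply in order:
  add 208.218.155.46/32 -> H2 at depth 32
  add 170.36.0.0/15 -> H1 at depth 15
  add 170.36.158.0/24 -> H1 at depth 24
  - 208.218.155.46/32 clear@32
  lookup 50.227.72.66: bits ε walk d0:- -> no-route
  lookup 170.36.158.25: bits 101010100010010010011110 walk d0:-→d1:-→d2:-→d3:-→d4:-→d5:-→d6:-→d7:-→d8:-→d9:-→d10:-→d11:-→d12:-→d13:-→d14:-→d15:H1→d16:-→d17:-→d18:-→d19:-→d20:-→d21:-→d22:-→d23:-→d24:H1 -> H1
  add 192.0.0.0/2 -> H5 at depth 2
  lookup 170.36.158.6: bits 101010100010010010011110 walk d0:-→d1:-→d2:-→d3:-→d4:-→d5:-→d6:-→d7:-→d8:-→d9:-→d10:-→d11:-→d12:-→d13:-→d14:-→d15:H1→d16:-→d17:-→d18:-→d19:-→d20:-→d21:-→d22:-→d23:-→d24:H1 -> H1
  add 170.36.158.225/32 -> H3 at depth 32
  lookup 170.36.1.129: bits 1010101000100100 walk d0:-→d1:-→d2:-→d3:-→d4:-→d5:-→d6:-→d7:-→d8:-→d9:-→d10:-→d11:-→d12:-→d13:-→d14:-→d15:H1→d16:- -> H1
  - 170.36.158.0/24 clear@24
  lookup 170.36.158.225: bits 10101010001001001001111011100001 walk d0:-→d1:-→d2:-→d3:-→d4:-→d5:-→d6:-→d7:-→d8:-→d9:-→d10:-→d11:-→d12:-→d13:-→d14:-→d15:H1→d16:-→d17:-→d18:-→d19:-→d20:-→d21:-→d22:-→d23:-→d24:-→d25:-→d26:-→d27:-→d28:-→d29:-→d30:-→d31:-→d32:H3 -> H3
  add 170.36.158.225/32 -> H5 at depth 32
  - 192.0.0.0/2 clear@2
  add 0.0.0.0/0 -> H4 at depth 0
  add 170.36.158.0/24 -> H0 at depth 24
  add 170.0.0.0/8 -> H0 at depth 8
  lookup 170.0.0.22: bits 1010101000 walk d0:H4→d1:-→d2:-→d3:-→d4:-→d5:-→d6:-→d7:-→d8:H0→d9:-→d10:- -> H0
  lookup 170.36.158.225: bits 10101010001001001001111011100001 walk d0:H4→d1:-→d2:-→d3:-→d4:-→d5:-→d6:-→d7:-→d8:H0→d9:-→d10:-→d11:-→d12:-→d13:-→d14:-→d15:H1→d16:-→d17:-→d18:-→d19:-→d20:-→d21:-→d22:-→d23:-→d24:H0→d25:-→d26:-→d27:-→d28:-→d29:-→d30:-→d31:-→d32:H5 -> H5
  lookup 170.0.6.83: bits 1010101000 walk d0:H4→d1:-→d2:-→d3:-→d4:-→d5:-→d6:-→d7:-→d8:H0→d9:-→d10:- -> H0
  add 208.0.0.0/8 -> H5 at depth 8
  add 170.36.156.0/22 -> H5 at depth 22
  - 208.0.0.0/8 clear@8
  lookup 211.115.50.106: bits 110100 walk d0:H4→d1:-→d2:-→d3:-→d4:-→d5:-→d6:- -> H4
  add 170.36.0.0/14 -> H1 at depth 14
  - 170.36.158.0/24 clear@24
  - 0.0.0.0/0 clear@0
  lookup 170.36.156.3: bits 1010101000100100100111 walk d0:-→d1:-→d2:-→d3:-→d4:-→d5:-→d6:-→d7:-→d8:H0→d9:-→d10:-→d11:-→d12:-→d13:-→d14:H1→d15:H1→d16:-→d17:-→d18:-→d19:-→d20:-→d21:-→d22:H5 -> H5
  add 208.218.155.46/32 -> H1 at depth 32
  add 170.36.144.0/20 -> H0 at depth 20

== LOOKUPS ==
["no-route","H1","H1","H1","H3","H0","H5","H0","H4","H5"]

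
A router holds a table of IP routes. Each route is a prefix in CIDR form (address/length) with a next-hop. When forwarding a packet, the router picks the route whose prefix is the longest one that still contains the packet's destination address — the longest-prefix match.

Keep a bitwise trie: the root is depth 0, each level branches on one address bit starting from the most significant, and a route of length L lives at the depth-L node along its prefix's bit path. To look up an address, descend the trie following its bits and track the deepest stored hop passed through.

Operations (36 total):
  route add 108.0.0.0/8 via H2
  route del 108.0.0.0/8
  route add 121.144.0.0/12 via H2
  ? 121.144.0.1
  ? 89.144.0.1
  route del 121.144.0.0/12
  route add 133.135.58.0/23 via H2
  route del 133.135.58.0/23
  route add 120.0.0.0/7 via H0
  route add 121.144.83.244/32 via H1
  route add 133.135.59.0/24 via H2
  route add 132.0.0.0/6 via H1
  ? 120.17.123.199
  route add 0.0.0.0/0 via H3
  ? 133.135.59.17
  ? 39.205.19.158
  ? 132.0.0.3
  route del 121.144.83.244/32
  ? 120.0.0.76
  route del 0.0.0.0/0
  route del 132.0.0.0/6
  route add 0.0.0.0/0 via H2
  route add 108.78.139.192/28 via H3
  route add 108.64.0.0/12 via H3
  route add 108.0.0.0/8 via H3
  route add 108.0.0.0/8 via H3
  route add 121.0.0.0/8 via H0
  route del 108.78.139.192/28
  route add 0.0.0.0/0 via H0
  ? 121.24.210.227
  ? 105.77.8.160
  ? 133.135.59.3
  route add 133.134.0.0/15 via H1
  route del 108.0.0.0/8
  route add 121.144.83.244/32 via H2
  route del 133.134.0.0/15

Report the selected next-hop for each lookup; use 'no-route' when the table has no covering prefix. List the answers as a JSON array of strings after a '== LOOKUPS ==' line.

Apply in order:
  + 108.0.0.0/8 (H2) depth=8
  - 108.0.0.0/8 clear@8
  + 121.144.0.0/12 (H2) depth=12
  ? 121.144.0.1  path d0:-→d1:-→d2:-→d3:-→d4:-→d5:-→d6:-→d7:-→d8:-→d9:-→d10:-→d11:-→d12:H2  best=H2
  ? 89.144.0.1  path d0:-→d1:-→d2:-  best=no-route
  - 121.144.0.0/12 clear@12
  + 133.135.58.0/23 (H2) depth=23
  - 133.135.58.0/23 clear@23
  + 120.0.0.0/7 (H0) depth=7
  + 121.144.83.244/32 (H1) depth=32
  + 133.135.59.0/24 (H2) depth=24
  + 132.0.0.0/6 (H1) depth=6
  ? 120.17.123.199  path d0:-→d1:-→d2:-→d3:-→d4:-→d5:-→d6:-→d7:H0  best=H0
  + 0.0.0.0/0 (H3) depth=0
  ? 133.135.59.17  path d0:H3→d1:-→d2:-→d3:-→d4:-→d5:-→d6:H1→d7:-→d8:-→d9:-→d10:-→d11:-→d12:-→d13:-→d14:-→d15:-→d16:-→d17:-→d18:-→d19:-→d20:-→d21:-→d22:-→d23:-→d24:H2  best=H2
  ? 39.205.19.158  path d0:H3→d1:-  best=H3
  ? 132.0.0.3  path d0:H3→d1:-→d2:-→d3:-→d4:-→d5:-→d6:H1→d7:-  best=H1
  - 121.144.83.244/32 clear@32
  ? 120.0.0.76  path d0:H3→d1:-→d2:-→d3:-→d4:-→d5:-→d6:-→d7:H0  best=H0
  - 0.0.0.0/0 clear@0
  - 132.0.0.0/6 clear@6
  + 0.0.0.0/0 (H2) depth=0
  + 108.78.139.192/28 (H3) depth=28
  + 108.64.0.0/12 (H3) depth=12
  + 108.0.0.0/8 (H3) depth=8
  + 108.0.0.0/8 (H3) depth=8
  + 121.0.0.0/8 (H0) depth=8
  - 108.78.139.192/28 clear@28
  + 0.0.0.0/0 (H0) depth=0
  ? 121.24.210.227  path d0:H0→d1:-→d2:-→d3:-→d4:-→d5:-→d6:-→d7:H0→d8:H0  best=H0
  ? 105.77.8.160  path d0:H0→d1:-→d2:-→d3:-→d4:-→d5:-  best=H0
  ? 133.135.59.3  path d0:H0→d1:-→d2:-→d3:-→d4:-→d5:-→d6:-→d7:-→d8:-→d9:-→d10:-→d11:-→d12:-→d13:-→d14:-→d15:-→d16:-→d17:-→d18:-→d19:-→d20:-→d21:-→d22:-→d23:-→d24:H2  best=H2
  + 133.134.0.0/15 (H1) depth=15
  - 108.0.0.0/8 clear@8
  + 121.144.83.244/32 (H2) depth=32
  - 133.134.0.0/15 clear@15

== LOOKUPS ==
["H2","no-route","H0","H2","H3","H1","H0","H0","H0","H2"]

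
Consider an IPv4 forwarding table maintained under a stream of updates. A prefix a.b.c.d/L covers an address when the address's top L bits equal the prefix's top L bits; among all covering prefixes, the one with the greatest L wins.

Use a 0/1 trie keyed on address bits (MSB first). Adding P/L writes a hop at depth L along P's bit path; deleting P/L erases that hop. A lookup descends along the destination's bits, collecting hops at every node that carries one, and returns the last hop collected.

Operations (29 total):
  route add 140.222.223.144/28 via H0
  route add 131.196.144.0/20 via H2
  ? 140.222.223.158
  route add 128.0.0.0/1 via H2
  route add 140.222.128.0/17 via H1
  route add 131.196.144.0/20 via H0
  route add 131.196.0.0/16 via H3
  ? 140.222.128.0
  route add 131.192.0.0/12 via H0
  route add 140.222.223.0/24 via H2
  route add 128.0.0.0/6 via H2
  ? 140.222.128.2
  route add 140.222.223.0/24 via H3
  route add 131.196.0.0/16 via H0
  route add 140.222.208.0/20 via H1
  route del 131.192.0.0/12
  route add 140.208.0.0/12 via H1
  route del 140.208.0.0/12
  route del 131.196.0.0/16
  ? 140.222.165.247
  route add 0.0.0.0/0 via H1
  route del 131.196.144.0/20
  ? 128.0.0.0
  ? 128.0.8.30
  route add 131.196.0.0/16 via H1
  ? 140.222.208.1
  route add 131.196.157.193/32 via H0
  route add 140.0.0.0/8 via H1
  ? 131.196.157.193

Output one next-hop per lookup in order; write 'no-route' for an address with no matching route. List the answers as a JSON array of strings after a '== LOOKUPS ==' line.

Trace:
  + 140.222.223.144/28 (H0) depth=28
  + 131.196.144.0/20 (H2) depth=20
  Q 140.222.223.158: descend 1000110011011110110111111001 ; hops seen [H0] ; pick H0
  + 128.0.0.0/1 (H2) depth=1
  + 140.222.128.0/17 (H1) depth=17
  + 131.196.144.0/20 (H0) depth=20
  + 131.196.0.0/16 (H3) depth=16
  Q 140.222.128.0: descend 10001100110111101 ; hops seen [H2,H1] ; pick H1
  + 131.192.0.0/12 (H0) depth=12
  + 140.222.223.0/24 (H2) depth=24
  + 128.0.0.0/6 (H2) depth=6
  Q 140.222.128.2: descend 10001100110111101 ; hops seen [H2,H1] ; pick H1
  + 140.222.223.0/24 (H3) depth=24
  + 131.196.0.0/16 (H0) depth=16
  + 140.222.208.0/20 (H1) depth=20
  - 131.192.0.0/12 clear@12
  + 140.208.0.0/12 (H1) depth=12
  - 140.208.0.0/12 clear@12
  - 131.196.0.0/16 clear@16
  Q 140.222.165.247: descend 10001100110111101 ; hops seen [H2,H1] ; pick H1
  + 0.0.0.0/0 (H1) depth=0
  - 131.196.144.0/20 clear@20
  Q 128.0.0.0: descend 100000 ; hops seen [H1,H2,H2] ; pick H2
  Q 128.0.8.30: descend 100000 ; hops seen [H1,H2,H2] ; pick H2
  + 131.196.0.0/16 (H1) depth=16
  Q 140.222.208.1: descend 10001100110111101101 ; hops seen [H1,H2,H1,H1] ; pick H1
  + 131.196.157.193/32 (H0) depth=32
  + 140.0.0.0/8 (H1) depth=8
  Q 131.196.157.193: descend 10000011110001001001110111000001 ; hops seen [H1,H2,H2,H1,H0] ; pick H0

== LOOKUPS ==
["H0","H1","H1","H1","H2","H2","H1","H0"]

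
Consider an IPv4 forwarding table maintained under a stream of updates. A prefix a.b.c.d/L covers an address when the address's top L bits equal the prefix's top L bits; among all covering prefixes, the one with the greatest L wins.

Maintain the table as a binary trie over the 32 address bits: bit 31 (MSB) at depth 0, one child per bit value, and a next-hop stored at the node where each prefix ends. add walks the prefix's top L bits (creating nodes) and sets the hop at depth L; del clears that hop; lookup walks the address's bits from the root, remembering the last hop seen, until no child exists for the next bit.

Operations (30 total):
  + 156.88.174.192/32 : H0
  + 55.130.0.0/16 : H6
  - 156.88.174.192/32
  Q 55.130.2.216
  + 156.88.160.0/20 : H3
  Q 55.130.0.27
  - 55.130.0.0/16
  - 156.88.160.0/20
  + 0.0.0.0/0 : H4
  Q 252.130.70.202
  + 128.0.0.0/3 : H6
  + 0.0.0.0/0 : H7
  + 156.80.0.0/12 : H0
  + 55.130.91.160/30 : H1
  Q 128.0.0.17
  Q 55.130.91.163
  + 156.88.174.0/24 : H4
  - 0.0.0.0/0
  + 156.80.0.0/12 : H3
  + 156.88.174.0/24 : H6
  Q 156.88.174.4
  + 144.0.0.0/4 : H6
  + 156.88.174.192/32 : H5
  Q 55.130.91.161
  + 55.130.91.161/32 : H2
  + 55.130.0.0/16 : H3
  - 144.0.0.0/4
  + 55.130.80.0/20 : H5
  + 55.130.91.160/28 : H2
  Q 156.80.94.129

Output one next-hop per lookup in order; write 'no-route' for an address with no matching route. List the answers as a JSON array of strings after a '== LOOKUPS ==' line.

Apply in order:
  + 156.88.174.192/32 (H0) depth=32
  + 55.130.0.0/16 (H6) depth=16
  - 156.88.174.192/32 clear@32
  Q 55.130.2.216: descend 0011011110000010 ; hops seen [H6] ; pick H6
  + 156.88.160.0/20 (H3) depth=20
  Q 55.130.0.27: descend 0011011110000010 ; hops seen [H6] ; pick H6
  - 55.130.0.0/16 clear@16
  - 156.88.160.0/20 clear@20
  + 0.0.0.0/0 (H4) depth=0
  Q 252.130.70.202: descend 1 ; hops seen [H4] ; pick H4
  + 128.0.0.0/3 (H6) depth=3
  + 0.0.0.0/0 (H7) depth=0
  + 156.80.0.0/12 (H0) depth=12
  + 55.130.91.160/30 (H1) depth=30
  Q 128.0.0.17: descend 100 ; hops seen [H7,H6] ; pick H6
  Q 55.130.91.163: descend 001101111000001001011011101000 ; hops seen [H7,H1] ; pick H1
  + 156.88.174.0/24 (H4) depth=24
  - 0.0.0.0/0 clear@0
  + 156.80.0.0/12 (H3) depth=12
  + 156.88.174.0/24 (H6) depth=24
  Q 156.88.174.4: descend 100111000101100010101110 ; hops seen [H6,H3,H6] ; pick H6
  + 144.0.0.0/4 (H6) depth=4
  + 156.88.174.192/32 (H5) depth=32
  Q 55.130.91.161: descend 001101111000001001011011101000 ; hops seen [H1] ; pick H1
  + 55.130.91.161/32 (H2) depth=32
  + 55.130.0.0/16 (H3) depth=16
  - 144.0.0.0/4 clear@4
  + 55.130.80.0/20 (H5) depth=20
  + 55.130.91.160/28 (H2) depth=28
  Q 156.80.94.129: descend 100111000101 ; hops seen [H6,H3] ; pick H3

== LOOKUPS ==
["H6","H6","H4","H6","H1","H6","H1","H3"]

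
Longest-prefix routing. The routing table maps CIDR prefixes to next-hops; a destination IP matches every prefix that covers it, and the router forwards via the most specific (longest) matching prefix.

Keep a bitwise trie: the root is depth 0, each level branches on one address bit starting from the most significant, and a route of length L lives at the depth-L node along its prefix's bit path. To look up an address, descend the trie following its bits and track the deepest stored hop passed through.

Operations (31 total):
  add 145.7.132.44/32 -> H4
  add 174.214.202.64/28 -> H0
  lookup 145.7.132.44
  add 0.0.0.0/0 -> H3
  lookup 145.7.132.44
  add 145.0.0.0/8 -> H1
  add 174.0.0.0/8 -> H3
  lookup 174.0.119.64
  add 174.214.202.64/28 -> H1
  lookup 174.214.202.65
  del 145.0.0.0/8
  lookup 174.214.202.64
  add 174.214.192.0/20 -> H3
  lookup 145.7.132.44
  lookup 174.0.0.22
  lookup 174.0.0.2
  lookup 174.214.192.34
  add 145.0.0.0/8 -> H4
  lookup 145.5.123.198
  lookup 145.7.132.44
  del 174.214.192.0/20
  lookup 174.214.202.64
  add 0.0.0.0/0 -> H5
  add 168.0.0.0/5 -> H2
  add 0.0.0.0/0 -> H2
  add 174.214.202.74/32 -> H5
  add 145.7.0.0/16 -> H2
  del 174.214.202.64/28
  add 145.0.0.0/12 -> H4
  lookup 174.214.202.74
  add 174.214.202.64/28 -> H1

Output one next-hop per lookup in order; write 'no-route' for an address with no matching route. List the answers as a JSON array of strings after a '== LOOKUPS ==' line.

Apply in order:
  + 145.7.132.44/32 (H4) depth=32
  + 174.214.202.64/28 (H0) depth=28
  ? 145.7.132.44  path d0:-→d1:-→d2:-→d3:-→d4:-→d5:-→d6:-→d7:-→d8:-→d9:-→d10:-→d11:-→d12:-→d13:-→d14:-→d15:-→d16:-→d17:-→d18:-→d19:-→d20:-→d21:-→d22:-→d23:-→d24:-→d25:-→d26:-→d27:-→d28:-→d29:-→d30:-→d31:-→d32:H4  best=H4
  + 0.0.0.0/0 (H3) depth=0
  ? 145.7.132.44  path d0:H3→d1:-→d2:-→d3:-→d4:-→d5:-→d6:-→d7:-→d8:-→d9:-→d10:-→d11:-→d12:-→d13:-→d14:-→d15:-→d16:-→d17:-→d18:-→d19:-→d20:-→d21:-→d22:-→d23:-→d24:-→d25:-→d26:-→d27:-→d28:-→d29:-→d30:-→d31:-→d32:H4  best=H4
  + 145.0.0.0/8 (H1) depth=8
  + 174.0.0.0/8 (H3) depth=8
  ? 174.0.119.64  path d0:H3→d1:-→d2:-→d3:-→d4:-→d5:-→d6:-→d7:-→d8:H3  best=H3
  + 174.214.202.64/28 (H1) depth=28
  ? 174.214.202.65  path d0:H3→d1:-→d2:-→d3:-→d4:-→d5:-→d6:-→d7:-→d8:H3→d9:-→d10:-→d11:-→d12:-→d13:-→d14:-→d15:-→d16:-→d17:-→d18:-→d19:-→d20:-→d21:-→d22:-→d23:-→d24:-→d25:-→d26:-→d27:-→d28:H1  best=H1
  - 145.0.0.0/8 clear@8
  ? 174.214.202.64  path d0:H3→d1:-→d2:-→d3:-→d4:-→d5:-→d6:-→d7:-→d8:H3→d9:-→d10:-→d11:-→d12:-→d13:-→d14:-→d15:-→d16:-→d17:-→d18:-→d19:-→d20:-→d21:-→d22:-→d23:-→d24:-→d25:-→d26:-→d27:-→d28:H1  best=H1
  + 174.214.192.0/20 (H3) depth=20
  ? 145.7.132.44  path d0:H3→d1:-→d2:-→d3:-→d4:-→d5:-→d6:-→d7:-→d8:-→d9:-→d10:-→d11:-→d12:-→d13:-→d14:-→d15:-→d16:-→d17:-→d18:-→d19:-→d20:-→d21:-→d22:-→d23:-→d24:-→d25:-→d26:-→d27:-→d28:-→d29:-→d30:-→d31:-→d32:H4  best=H4
  ? 174.0.0.22  path d0:H3→d1:-→d2:-→d3:-→d4:-→d5:-→d6:-→d7:-→d8:H3  best=H3
  ? 174.0.0.2  path d0:H3→d1:-→d2:-→d3:-→d4:-→d5:-→d6:-→d7:-→d8:H3  best=H3
  ? 174.214.192.34  path d0:H3→d1:-→d2:-→d3:-→d4:-→d5:-→d6:-→d7:-→d8:H3→d9:-→d10:-→d11:-→d12:-→d13:-→d14:-→d15:-→d16:-→d17:-→d18:-→d19:-→d20:H3  best=H3
  + 145.0.0.0/8 (H4) depth=8
  ? 145.5.123.198  path d0:H3→d1:-→d2:-→d3:-→d4:-→d5:-→d6:-→d7:-→d8:H4→d9:-→d10:-→d11:-→d12:-→d13:-→d14:-  best=H4
  ? 145.7.132.44  path d0:H3→d1:-→d2:-→d3:-→d4:-→d5:-→d6:-→d7:-→d8:H4→d9:-→d10:-→d11:-→d12:-→d13:-→d14:-→d15:-→d16:-→d17:-→d18:-→d19:-→d20:-→d21:-→d22:-→d23:-→d24:-→d25:-→d26:-→d27:-→d28:-→d29:-→d30:-→d31:-→d32:H4  best=H4
  - 174.214.192.0/20 clear@20
  ? 174.214.202.64  path d0:H3→d1:-→d2:-→d3:-→d4:-→d5:-→d6:-→d7:-→d8:H3→d9:-→d10:-→d11:-→d12:-→d13:-→d14:-→d15:-→d16:-→d17:-→d18:-→d19:-→d20:-→d21:-→d22:-→d23:-→d24:-→d25:-→d26:-→d27:-→d28:H1  best=H1
  + 0.0.0.0/0 (H5) depth=0
  + 168.0.0.0/5 (H2) depth=5
  + 0.0.0.0/0 (H2) depth=0
  + 174.214.202.74/32 (H5) depth=32
  + 145.7.0.0/16 (H2) depth=16
  - 174.214.202.64/28 clear@28
  + 145.0.0.0/12 (H4) depth=12
  ? 174.214.202.74  path d0:H2→d1:-→d2:-→d3:-→d4:-→d5:H2→d6:-→d7:-→d8:H3→d9:-→d10:-→d11:-→d12:-→d13:-→d14:-→d15:-→d16:-→d17:-→d18:-→d19:-→d20:-→d21:-→d22:-→d23:-→d24:-→d25:-→d26:-→d27:-→d28:-→d29:-→d30:-→d31:-→d32:H5  best=H5
  + 174.214.202.64/28 (H1) depth=28

== LOOKUPS ==
["H4","H4","H3","H1","H1","H4","H3","H3","H3","H4","H4","H1","H5"]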